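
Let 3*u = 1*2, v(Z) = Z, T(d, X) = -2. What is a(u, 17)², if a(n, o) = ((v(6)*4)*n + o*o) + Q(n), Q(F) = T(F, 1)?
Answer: 91809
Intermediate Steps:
Q(F) = -2
u = ⅔ (u = (1*2)/3 = (⅓)*2 = ⅔ ≈ 0.66667)
a(n, o) = -2 + o² + 24*n (a(n, o) = ((6*4)*n + o*o) - 2 = (24*n + o²) - 2 = (o² + 24*n) - 2 = -2 + o² + 24*n)
a(u, 17)² = (-2 + 17² + 24*(⅔))² = (-2 + 289 + 16)² = 303² = 91809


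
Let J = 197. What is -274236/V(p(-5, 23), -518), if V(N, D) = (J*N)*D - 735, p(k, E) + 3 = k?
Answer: -274236/815633 ≈ -0.33622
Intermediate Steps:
p(k, E) = -3 + k
V(N, D) = -735 + 197*D*N (V(N, D) = (197*N)*D - 735 = 197*D*N - 735 = -735 + 197*D*N)
-274236/V(p(-5, 23), -518) = -274236/(-735 + 197*(-518)*(-3 - 5)) = -274236/(-735 + 197*(-518)*(-8)) = -274236/(-735 + 816368) = -274236/815633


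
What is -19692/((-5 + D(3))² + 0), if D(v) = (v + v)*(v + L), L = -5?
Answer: -19692/289 ≈ -68.138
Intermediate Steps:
D(v) = 2*v*(-5 + v) (D(v) = (v + v)*(v - 5) = (2*v)*(-5 + v) = 2*v*(-5 + v))
-19692/((-5 + D(3))² + 0) = -19692/((-5 + 2*3*(-5 + 3))² + 0) = -19692/((-5 + 2*3*(-2))² + 0) = -19692/((-5 - 12)² + 0) = -19692/((-17)² + 0) = -19692/(289 + 0) = -19692/289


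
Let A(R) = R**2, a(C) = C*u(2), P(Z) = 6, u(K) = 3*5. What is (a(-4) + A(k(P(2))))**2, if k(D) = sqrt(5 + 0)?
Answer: 3025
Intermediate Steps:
u(K) = 15
k(D) = sqrt(5)
a(C) = 15*C (a(C) = C*15 = 15*C)
(a(-4) + A(k(P(2))))**2 = (15*(-4) + (sqrt(5))**2)**2 = (-60 + 5)**2 = (-55)**2 = 3025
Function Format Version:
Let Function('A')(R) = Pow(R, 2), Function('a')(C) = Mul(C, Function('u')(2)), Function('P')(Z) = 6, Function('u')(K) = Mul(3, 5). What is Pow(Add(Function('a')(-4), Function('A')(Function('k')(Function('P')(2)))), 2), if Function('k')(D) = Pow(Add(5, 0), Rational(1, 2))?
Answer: 3025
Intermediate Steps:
Function('u')(K) = 15
Function('k')(D) = Pow(5, Rational(1, 2))
Function('a')(C) = Mul(15, C) (Function('a')(C) = Mul(C, 15) = Mul(15, C))
Pow(Add(Function('a')(-4), Function('A')(Function('k')(Function('P')(2)))), 2) = Pow(Add(Mul(15, -4), Pow(Pow(5, Rational(1, 2)), 2)), 2) = Pow(Add(-60, 5), 2) = Pow(-55, 2) = 3025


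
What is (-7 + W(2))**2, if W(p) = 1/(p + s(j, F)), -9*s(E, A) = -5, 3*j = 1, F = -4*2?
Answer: 23104/529 ≈ 43.675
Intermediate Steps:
F = -8
j = 1/3 (j = (1/3)*1 = 1/3 ≈ 0.33333)
s(E, A) = 5/9 (s(E, A) = -1/9*(-5) = 5/9)
W(p) = 1/(5/9 + p) (W(p) = 1/(p + 5/9) = 1/(5/9 + p))
(-7 + W(2))**2 = (-7 + 9/(5 + 9*2))**2 = (-7 + 9/(5 + 18))**2 = (-7 + 9/23)**2 = (-152/23)**2 = 23104/529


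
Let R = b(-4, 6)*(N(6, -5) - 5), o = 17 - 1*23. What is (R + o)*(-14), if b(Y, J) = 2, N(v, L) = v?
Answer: 56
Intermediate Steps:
o = -6 (o = 17 - 23 = -6)
R = 2 (R = 2*(6 - 5) = 2*1 = 2)
(R + o)*(-14) = (2 - 6)*(-14) = -4*(-14) = 56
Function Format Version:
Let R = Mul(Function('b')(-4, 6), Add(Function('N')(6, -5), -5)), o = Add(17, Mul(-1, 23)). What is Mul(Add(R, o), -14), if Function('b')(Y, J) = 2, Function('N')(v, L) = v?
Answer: 56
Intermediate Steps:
o = -6 (o = Add(17, -23) = -6)
R = 2 (R = Mul(2, Add(6, -5)) = Mul(2, 1) = 2)
Mul(Add(R, o), -14) = Mul(Add(2, -6), -14) = Mul(-4, -14) = 56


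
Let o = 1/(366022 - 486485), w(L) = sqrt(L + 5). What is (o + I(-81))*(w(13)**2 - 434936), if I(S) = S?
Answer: 4243714124672/120463 ≈ 3.5228e+7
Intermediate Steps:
w(L) = sqrt(5 + L)
o = -1/120463 (o = 1/(-120463) = -1/120463 ≈ -8.3013e-6)
(o + I(-81))*(w(13)**2 - 434936) = (-1/120463 - 81)*((sqrt(5 + 13))**2 - 434936) = -9757504*((sqrt(18))**2 - 434936)/120463 = -9757504*((3*sqrt(2))**2 - 434936)/120463 = -9757504*(18 - 434936)/120463 = -9757504/120463*(-434918) = 4243714124672/120463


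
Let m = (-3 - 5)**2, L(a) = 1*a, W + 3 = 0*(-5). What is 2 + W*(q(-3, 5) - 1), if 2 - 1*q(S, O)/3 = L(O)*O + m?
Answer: 788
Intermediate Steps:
W = -3 (W = -3 + 0*(-5) = -3 + 0 = -3)
L(a) = a
m = 64 (m = (-8)**2 = 64)
q(S, O) = -186 - 3*O**2 (q(S, O) = 6 - 3*(O*O + 64) = 6 - 3*(O**2 + 64) = 6 - 3*(64 + O**2) = 6 + (-192 - 3*O**2) = -186 - 3*O**2)
2 + W*(q(-3, 5) - 1) = 2 - 3*((-186 - 3*5**2) - 1) = 2 - 3*((-186 - 3*25) - 1) = 2 - 3*((-186 - 75) - 1) = 2 - 3*(-261 - 1) = 2 - 3*(-262) = 2 + 786 = 788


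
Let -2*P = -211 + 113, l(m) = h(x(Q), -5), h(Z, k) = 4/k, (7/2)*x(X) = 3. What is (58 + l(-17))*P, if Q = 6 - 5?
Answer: 14014/5 ≈ 2802.8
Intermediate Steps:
Q = 1
x(X) = 6/7 (x(X) = (2/7)*3 = 6/7)
l(m) = -4/5 (l(m) = 4/(-5) = 4*(-1/5) = -4/5)
P = 49 (P = -(-211 + 113)/2 = -1/2*(-98) = 49)
(58 + l(-17))*P = (58 - 4/5)*49 = (286/5)*49 = 14014/5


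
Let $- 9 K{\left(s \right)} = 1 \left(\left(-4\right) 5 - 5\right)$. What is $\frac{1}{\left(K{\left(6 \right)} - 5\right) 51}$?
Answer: $- \frac{3}{340} \approx -0.0088235$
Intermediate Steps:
$K{\left(s \right)} = \frac{25}{9}$ ($K{\left(s \right)} = - \frac{1 \left(\left(-4\right) 5 - 5\right)}{9} = - \frac{1 \left(-20 - 5\right)}{9} = - \frac{1 \left(-25\right)}{9} = \left(- \frac{1}{9}\right) \left(-25\right) = \frac{25}{9}$)
$\frac{1}{\left(K{\left(6 \right)} - 5\right) 51} = \frac{1}{\left(\frac{25}{9} - 5\right) 51} = \frac{1}{\left(- \frac{20}{9}\right) 51} = \frac{1}{- \frac{340}{3}} = - \frac{3}{340}$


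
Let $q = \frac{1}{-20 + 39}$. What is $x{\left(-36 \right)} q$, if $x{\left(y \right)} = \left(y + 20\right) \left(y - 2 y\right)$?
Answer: $- \frac{576}{19} \approx -30.316$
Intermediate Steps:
$x{\left(y \right)} = - y \left(20 + y\right)$ ($x{\left(y \right)} = \left(20 + y\right) \left(- y\right) = - y \left(20 + y\right)$)
$q = \frac{1}{19} \approx 0.052632$
$x{\left(-36 \right)} q = \left(-1\right) \left(-36\right) \left(20 - 36\right) \frac{1}{19} = \left(-1\right) \left(-36\right) \left(-16\right) \frac{1}{19} = \left(-576\right) \frac{1}{19} = - \frac{576}{19}$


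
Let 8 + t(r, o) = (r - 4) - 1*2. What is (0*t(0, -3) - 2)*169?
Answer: -338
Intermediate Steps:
t(r, o) = -14 + r (t(r, o) = -8 + ((r - 4) - 1*2) = -8 + ((-4 + r) - 2) = -8 + (-6 + r) = -14 + r)
(0*t(0, -3) - 2)*169 = (0*(-14 + 0) - 2)*169 = (0*(-14) - 2)*169 = (0 - 2)*169 = -2*169 = -338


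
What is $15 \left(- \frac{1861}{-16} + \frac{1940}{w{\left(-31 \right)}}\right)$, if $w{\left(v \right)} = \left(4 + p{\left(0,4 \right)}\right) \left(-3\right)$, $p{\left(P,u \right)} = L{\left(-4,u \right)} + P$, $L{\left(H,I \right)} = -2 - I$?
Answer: $\frac{105515}{16} \approx 6594.7$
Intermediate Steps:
$p{\left(P,u \right)} = -2 + P - u$ ($p{\left(P,u \right)} = \left(-2 - u\right) + P = -2 + P - u$)
$w{\left(v \right)} = 6$ ($w{\left(v \right)} = \left(4 - 6\right) \left(-3\right) = \left(-2\right) \left(-3\right) = 6$)
$15 \left(- \frac{1861}{-16} + \frac{1940}{w{\left(-31 \right)}}\right) = 15 \left(- \frac{1861}{-16} + \frac{1940}{6}\right) = 15 \left(\left(-1861\right) \left(- \frac{1}{16}\right) + 1940 \cdot \frac{1}{6}\right) = 15 \left(\frac{1861}{16} + \frac{970}{3}\right) = 15 \cdot \frac{21103}{48} = \frac{105515}{16}$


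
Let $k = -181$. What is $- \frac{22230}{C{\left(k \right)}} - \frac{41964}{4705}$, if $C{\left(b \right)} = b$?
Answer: $\frac{96996666}{851605} \approx 113.9$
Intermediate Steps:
$- \frac{22230}{C{\left(k \right)}} - \frac{41964}{4705} = - \frac{22230}{-181} - \frac{41964}{4705} = \left(-22230\right) \left(- \frac{1}{181}\right) - \frac{41964}{4705} = \frac{22230}{181} - \frac{41964}{4705} = \frac{96996666}{851605}$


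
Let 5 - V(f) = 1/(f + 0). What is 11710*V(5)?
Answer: 56208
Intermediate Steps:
V(f) = 5 - 1/f (V(f) = 5 - 1/(f + 0) = 5 - 1/f)
11710*V(5) = 11710*(5 - 1/5) = 11710*(5 - 1*⅕) = 11710*(5 - ⅕) = 11710*(24/5) = 56208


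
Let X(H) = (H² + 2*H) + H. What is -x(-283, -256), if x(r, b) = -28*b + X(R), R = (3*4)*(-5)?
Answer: -10588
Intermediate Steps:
R = -60 (R = 12*(-5) = -60)
X(H) = H² + 3*H
x(r, b) = 3420 - 28*b (x(r, b) = -28*b - 60*(3 - 60) = -28*b - 60*(-57) = -28*b + 3420 = 3420 - 28*b)
-x(-283, -256) = -(3420 - 28*(-256)) = -(3420 + 7168) = -1*10588 = -10588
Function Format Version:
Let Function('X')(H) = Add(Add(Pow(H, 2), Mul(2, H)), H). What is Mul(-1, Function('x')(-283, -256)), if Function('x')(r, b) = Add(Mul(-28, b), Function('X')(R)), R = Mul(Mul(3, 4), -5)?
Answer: -10588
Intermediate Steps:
R = -60 (R = Mul(12, -5) = -60)
Function('X')(H) = Add(Pow(H, 2), Mul(3, H))
Function('x')(r, b) = Add(3420, Mul(-28, b)) (Function('x')(r, b) = Add(Mul(-28, b), Mul(-60, Add(3, -60))) = Add(Mul(-28, b), Mul(-60, -57)) = Add(Mul(-28, b), 3420) = Add(3420, Mul(-28, b)))
Mul(-1, Function('x')(-283, -256)) = Mul(-1, Add(3420, Mul(-28, -256))) = Mul(-1, Add(3420, 7168)) = Mul(-1, 10588) = -10588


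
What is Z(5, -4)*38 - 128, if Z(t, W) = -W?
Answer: 24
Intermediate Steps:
Z(5, -4)*38 - 128 = -1*(-4)*38 - 128 = 4*38 - 128 = 152 - 128 = 24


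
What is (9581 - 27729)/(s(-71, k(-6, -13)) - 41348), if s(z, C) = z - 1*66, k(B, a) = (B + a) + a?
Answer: 18148/41485 ≈ 0.43746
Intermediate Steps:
k(B, a) = B + 2*a
s(z, C) = -66 + z (s(z, C) = z - 66 = -66 + z)
(9581 - 27729)/(s(-71, k(-6, -13)) - 41348) = (9581 - 27729)/((-66 - 71) - 41348) = -18148/(-137 - 41348) = -18148/(-41485) = -18148*(-1/41485) = 18148/41485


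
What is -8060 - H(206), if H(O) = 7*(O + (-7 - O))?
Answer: -8011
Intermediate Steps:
H(O) = -49 (H(O) = 7*(-7) = -49)
-8060 - H(206) = -8060 - 1*(-49) = -8060 + 49 = -8011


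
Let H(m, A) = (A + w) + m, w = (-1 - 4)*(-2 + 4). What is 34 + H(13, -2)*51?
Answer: 85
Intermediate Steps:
w = -10 (w = -5*2 = -10)
H(m, A) = -10 + A + m (H(m, A) = (A - 10) + m = (-10 + A) + m = -10 + A + m)
34 + H(13, -2)*51 = 34 + (-10 - 2 + 13)*51 = 34 + 1*51 = 34 + 51 = 85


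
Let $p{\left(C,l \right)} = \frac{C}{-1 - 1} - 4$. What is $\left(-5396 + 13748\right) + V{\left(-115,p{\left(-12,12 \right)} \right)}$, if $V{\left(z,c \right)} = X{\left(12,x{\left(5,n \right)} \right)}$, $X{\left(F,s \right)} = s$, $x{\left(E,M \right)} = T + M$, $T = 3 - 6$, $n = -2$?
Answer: $8347$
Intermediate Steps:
$p{\left(C,l \right)} = -4 - \frac{C}{2}$ ($p{\left(C,l \right)} = \frac{C}{-2} - 4 = - \frac{C}{2} - 4 = -4 - \frac{C}{2}$)
$T = -3$ ($T = 3 - 6 = -3$)
$x{\left(E,M \right)} = -3 + M$
$V{\left(z,c \right)} = -5$ ($V{\left(z,c \right)} = -3 - 2 = -5$)
$\left(-5396 + 13748\right) + V{\left(-115,p{\left(-12,12 \right)} \right)} = \left(-5396 + 13748\right) - 5 = 8352 - 5 = 8347$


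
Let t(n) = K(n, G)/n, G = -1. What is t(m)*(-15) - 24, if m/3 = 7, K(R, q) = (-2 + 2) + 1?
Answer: -173/7 ≈ -24.714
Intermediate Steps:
K(R, q) = 1 (K(R, q) = 0 + 1 = 1)
m = 21 (m = 3*7 = 21)
t(n) = 1/n
t(m)*(-15) - 24 = -15/21 - 24 = (1/21)*(-15) - 24 = -5/7 - 24 = -173/7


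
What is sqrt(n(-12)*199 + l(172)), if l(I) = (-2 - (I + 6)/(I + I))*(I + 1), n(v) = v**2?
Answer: sqrt(208718689)/86 ≈ 167.99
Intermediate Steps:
l(I) = (1 + I)*(-2 - (6 + I)/(2*I)) (l(I) = (-2 - (6 + I)/(2*I))*(1 + I) = (1 + I)*(-2 - (6 + I)/(2*I)))
sqrt(n(-12)*199 + l(172)) = sqrt((-12)**2*199 + (1/2)*(-6 - 1*172*(11 + 5*172))/172) = sqrt(144*199 + (1/2)*(1/172)*(-6 - 1*172*(11 + 860))) = sqrt(28656 + (1/2)*(1/172)*(-6 - 1*172*871)) = sqrt(28656 + (1/2)*(1/172)*(-6 - 149812)) = sqrt(28656 + (1/2)*(1/172)*(-149818)) = sqrt(28656 - 74909/172) = sqrt(4853923/172) = sqrt(208718689)/86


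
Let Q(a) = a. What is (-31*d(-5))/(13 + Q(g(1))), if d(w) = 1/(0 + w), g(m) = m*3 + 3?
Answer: 31/95 ≈ 0.32632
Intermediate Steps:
g(m) = 3 + 3*m (g(m) = 3*m + 3 = 3 + 3*m)
d(w) = 1/w
(-31*d(-5))/(13 + Q(g(1))) = (-31/(-5))/(13 + (3 + 3*1)) = (-31*(-⅕))/(13 + (3 + 3)) = 31/(5*(13 + 6)) = (31/5)/19 = (31/5)*(1/19) = 31/95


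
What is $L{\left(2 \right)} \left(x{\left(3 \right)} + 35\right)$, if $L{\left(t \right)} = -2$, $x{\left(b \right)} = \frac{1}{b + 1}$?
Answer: $- \frac{141}{2} \approx -70.5$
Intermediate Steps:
$x{\left(b \right)} = \frac{1}{1 + b}$
$L{\left(2 \right)} \left(x{\left(3 \right)} + 35\right) = - 2 \left(\frac{1}{1 + 3} + 35\right) = - 2 \left(\frac{1}{4} + 35\right) = \left(-2\right) \frac{141}{4} = - \frac{141}{2}$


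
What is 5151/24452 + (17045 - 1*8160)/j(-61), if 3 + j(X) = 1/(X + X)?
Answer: -26503344023/8973884 ≈ -2953.4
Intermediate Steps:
j(X) = -3 + 1/(2*X) (j(X) = -3 + 1/(X + X) = -3 + 1/(2*X))
5151/24452 + (17045 - 1*8160)/j(-61) = 5151/24452 + (17045 - 1*8160)/(-3 + (½)/(-61)) = 5151*(1/24452) + (17045 - 8160)/(-3 + (½)*(-1/61)) = 5151/24452 + 8885/(-3 - 1/122) = 5151/24452 + 8885/(-367/122) = 5151/24452 + 8885*(-122/367) = 5151/24452 - 1083970/367 = -26503344023/8973884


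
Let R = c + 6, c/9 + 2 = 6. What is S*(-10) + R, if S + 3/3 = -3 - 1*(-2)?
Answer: 62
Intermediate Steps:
c = 36 (c = -18 + 9*6 = -18 + 54 = 36)
S = -2 (S = -1 + (-3 - 1*(-2)) = -1 + (-3 + 2) = -1 - 1 = -2)
R = 42 (R = 36 + 6 = 42)
S*(-10) + R = -2*(-10) + 42 = 20 + 42 = 62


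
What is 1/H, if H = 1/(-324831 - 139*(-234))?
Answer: -292305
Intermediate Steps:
H = -1/292305 (H = 1/(-324831 + 32526) = 1/(-292305) = -1/292305 ≈ -3.4211e-6)
1/H = 1/(-1/292305) = -292305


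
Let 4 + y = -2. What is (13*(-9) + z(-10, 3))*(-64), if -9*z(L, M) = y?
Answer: 22336/3 ≈ 7445.3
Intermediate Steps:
y = -6 (y = -4 - 2 = -6)
z(L, M) = ⅔ (z(L, M) = -⅑*(-6) = ⅔)
(13*(-9) + z(-10, 3))*(-64) = (13*(-9) + ⅔)*(-64) = (-117 + ⅔)*(-64) = -349/3*(-64) = 22336/3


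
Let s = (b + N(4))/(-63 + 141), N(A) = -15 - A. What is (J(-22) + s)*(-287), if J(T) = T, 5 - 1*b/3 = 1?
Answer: 494501/78 ≈ 6339.8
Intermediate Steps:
b = 12 (b = 15 - 3*1 = 15 - 3 = 12)
s = -7/78 (s = (12 + (-15 - 1*4))/(-63 + 141) = (12 + (-15 - 4))/78 = (12 - 19)*(1/78) = -7*1/78 = -7/78 ≈ -0.089744)
(J(-22) + s)*(-287) = (-22 - 7/78)*(-287) = -1723/78*(-287) = 494501/78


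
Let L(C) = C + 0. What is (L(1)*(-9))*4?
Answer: -36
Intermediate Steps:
L(C) = C
(L(1)*(-9))*4 = (1*(-9))*4 = -9*4 = -36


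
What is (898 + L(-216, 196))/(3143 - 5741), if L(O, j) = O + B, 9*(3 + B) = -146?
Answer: -5965/23382 ≈ -0.25511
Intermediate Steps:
B = -173/9 (B = -3 + (1/9)*(-146) = -3 - 146/9 = -173/9 ≈ -19.222)
L(O, j) = -173/9 + O (L(O, j) = O - 173/9 = -173/9 + O)
(898 + L(-216, 196))/(3143 - 5741) = (898 + (-173/9 - 216))/(3143 - 5741) = (898 - 2117/9)/(-2598) = (5965/9)*(-1/2598) = -5965/23382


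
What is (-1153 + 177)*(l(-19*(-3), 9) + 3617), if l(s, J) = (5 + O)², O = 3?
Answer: -3592656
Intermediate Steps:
l(s, J) = 64 (l(s, J) = (5 + 3)² = 8² = 64)
(-1153 + 177)*(l(-19*(-3), 9) + 3617) = (-1153 + 177)*(64 + 3617) = -976*3681 = -3592656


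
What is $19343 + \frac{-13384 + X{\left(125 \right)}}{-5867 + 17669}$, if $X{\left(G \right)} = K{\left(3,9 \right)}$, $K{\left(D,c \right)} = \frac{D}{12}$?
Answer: $\frac{304363603}{15736} \approx 19342.0$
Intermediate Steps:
$K{\left(D,c \right)} = \frac{D}{12}$ ($K{\left(D,c \right)} = D \frac{1}{12} = \frac{D}{12}$)
$X{\left(G \right)} = \frac{1}{4}$ ($X{\left(G \right)} = \frac{1}{12} \cdot 3 = \frac{1}{4}$)
$19343 + \frac{-13384 + X{\left(125 \right)}}{-5867 + 17669} = 19343 + \frac{-13384 + \frac{1}{4}}{-5867 + 17669} = 19343 - \frac{53535}{4 \cdot 11802} = 19343 - \frac{17845}{15736} = \frac{304363603}{15736}$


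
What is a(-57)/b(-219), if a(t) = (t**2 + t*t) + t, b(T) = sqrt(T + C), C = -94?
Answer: -6441*I*sqrt(313)/313 ≈ -364.07*I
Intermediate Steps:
b(T) = sqrt(-94 + T) (b(T) = sqrt(T - 94) = sqrt(-94 + T))
a(t) = t + 2*t**2 (a(t) = (t**2 + t**2) + t = 2*t**2 + t = t + 2*t**2)
a(-57)/b(-219) = (-57*(1 + 2*(-57)))/(sqrt(-94 - 219)) = (-57*(1 - 114))/(sqrt(-313)) = (-57*(-113))/((I*sqrt(313))) = 6441*(-I*sqrt(313)/313) = -6441*I*sqrt(313)/313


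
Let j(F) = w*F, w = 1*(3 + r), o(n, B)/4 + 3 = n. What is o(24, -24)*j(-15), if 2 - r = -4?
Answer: -11340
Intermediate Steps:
r = 6 (r = 2 - 1*(-4) = 2 + 4 = 6)
o(n, B) = -12 + 4*n
w = 9 (w = 1*(3 + 6) = 1*9 = 9)
j(F) = 9*F
o(24, -24)*j(-15) = (-12 + 4*24)*(9*(-15)) = (-12 + 96)*(-135) = 84*(-135) = -11340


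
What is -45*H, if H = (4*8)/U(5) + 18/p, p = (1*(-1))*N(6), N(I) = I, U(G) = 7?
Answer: -495/7 ≈ -70.714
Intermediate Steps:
p = -6 (p = (1*(-1))*6 = -1*6 = -6)
H = 11/7 (H = (4*8)/7 + 18/(-6) = 32*(⅐) + 18*(-⅙) = 32/7 - 3 = 11/7 ≈ 1.5714)
-45*H = -45*11/7 = -495/7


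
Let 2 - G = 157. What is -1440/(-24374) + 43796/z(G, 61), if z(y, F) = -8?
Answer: -133434023/24374 ≈ -5474.4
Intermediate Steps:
G = -155 (G = 2 - 1*157 = 2 - 157 = -155)
-1440/(-24374) + 43796/z(G, 61) = -1440/(-24374) + 43796/(-8) = -1440*(-1/24374) + 43796*(-⅛) = 720/12187 - 10949/2 = -133434023/24374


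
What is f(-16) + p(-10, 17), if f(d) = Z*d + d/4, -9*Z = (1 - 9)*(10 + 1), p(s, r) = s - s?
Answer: -1444/9 ≈ -160.44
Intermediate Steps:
p(s, r) = 0
Z = 88/9 (Z = -(1 - 9)*(10 + 1)/9 = -(-8)*11/9 = -⅑*(-88) = 88/9 ≈ 9.7778)
f(d) = 361*d/36 (f(d) = 88*d/9 + d/4 = 361*d/36)
f(-16) + p(-10, 17) = (361/36)*(-16) + 0 = -1444/9 + 0 = -1444/9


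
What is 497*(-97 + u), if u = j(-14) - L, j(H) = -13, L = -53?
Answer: -28329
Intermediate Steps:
u = 40 (u = -13 - 1*(-53) = -13 + 53 = 40)
497*(-97 + u) = 497*(-97 + 40) = 497*(-57) = -28329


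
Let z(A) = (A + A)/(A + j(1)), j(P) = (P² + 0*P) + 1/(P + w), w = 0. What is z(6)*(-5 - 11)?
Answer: -24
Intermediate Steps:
j(P) = 1/P + P² (j(P) = (P² + 0*P) + 1/(P + 0) = (P² + 0) + 1/P = P² + 1/P = 1/P + P²)
z(A) = 2*A/(2 + A) (z(A) = (A + A)/(A + (1 + 1³)/1) = (2*A)/(A + 1*(1 + 1)) = (2*A)/(A + 1*2) = (2*A)/(A + 2) = (2*A)/(2 + A) = 2*A/(2 + A))
z(6)*(-5 - 11) = (2*6/(2 + 6))*(-5 - 11) = (2*6/8)*(-16) = (2*6*(⅛))*(-16) = (3/2)*(-16) = -24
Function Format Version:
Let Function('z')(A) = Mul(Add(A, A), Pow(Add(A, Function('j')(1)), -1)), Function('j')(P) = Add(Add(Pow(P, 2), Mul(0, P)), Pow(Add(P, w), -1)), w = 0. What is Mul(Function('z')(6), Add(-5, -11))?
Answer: -24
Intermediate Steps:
Function('j')(P) = Add(Pow(P, -1), Pow(P, 2)) (Function('j')(P) = Add(Add(Pow(P, 2), Mul(0, P)), Pow(Add(P, 0), -1)) = Add(Add(Pow(P, 2), 0), Pow(P, -1)) = Add(Pow(P, 2), Pow(P, -1)) = Add(Pow(P, -1), Pow(P, 2)))
Function('z')(A) = Mul(2, A, Pow(Add(2, A), -1)) (Function('z')(A) = Mul(Add(A, A), Pow(Add(A, Mul(Pow(1, -1), Add(1, Pow(1, 3)))), -1)) = Mul(Mul(2, A), Pow(Add(A, Mul(1, Add(1, 1))), -1)) = Mul(Mul(2, A), Pow(Add(A, Mul(1, 2)), -1)) = Mul(Mul(2, A), Pow(Add(A, 2), -1)) = Mul(Mul(2, A), Pow(Add(2, A), -1)) = Mul(2, A, Pow(Add(2, A), -1)))
Mul(Function('z')(6), Add(-5, -11)) = Mul(Mul(2, 6, Pow(Add(2, 6), -1)), Add(-5, -11)) = Mul(Mul(2, 6, Pow(8, -1)), -16) = Mul(Mul(2, 6, Rational(1, 8)), -16) = Mul(Rational(3, 2), -16) = -24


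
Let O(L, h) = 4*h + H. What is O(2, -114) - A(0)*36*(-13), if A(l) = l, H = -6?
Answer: -462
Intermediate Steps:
O(L, h) = -6 + 4*h (O(L, h) = 4*h - 6 = -6 + 4*h)
O(2, -114) - A(0)*36*(-13) = (-6 + 4*(-114)) - 0*36*(-13) = (-6 - 456) - 0*(-13) = -462 - 1*0 = -462 + 0 = -462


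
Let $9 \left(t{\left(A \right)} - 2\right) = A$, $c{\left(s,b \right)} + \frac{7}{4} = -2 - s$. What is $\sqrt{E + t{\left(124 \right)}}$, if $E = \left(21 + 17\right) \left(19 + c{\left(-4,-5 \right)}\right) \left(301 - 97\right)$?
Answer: $\frac{2 \sqrt{335794}}{3} \approx 386.32$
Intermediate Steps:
$c{\left(s,b \right)} = - \frac{15}{4} - s$ ($c{\left(s,b \right)} = - \frac{7}{4} - \left(2 + s\right) = - \frac{15}{4} - s$)
$t{\left(A \right)} = 2 + \frac{A}{9}$
$E = 149226$ ($E = \left(21 + 17\right) \left(19 - - \frac{1}{4}\right) \left(301 - 97\right) = 38 \left(19 + \left(- \frac{15}{4} + 4\right)\right) 204 = 38 \left(19 + \frac{1}{4}\right) 204 = 38 \cdot \frac{77}{4} \cdot 204 = \frac{1463}{2} \cdot 204 = 149226$)
$\sqrt{E + t{\left(124 \right)}} = \sqrt{149226 + \left(2 + \frac{1}{9} \cdot 124\right)} = \sqrt{149226 + \left(2 + \frac{124}{9}\right)} = \sqrt{149226 + \frac{142}{9}} = \sqrt{\frac{1343176}{9}} = \frac{2 \sqrt{335794}}{3}$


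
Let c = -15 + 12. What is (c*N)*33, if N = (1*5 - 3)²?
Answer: -396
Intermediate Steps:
c = -3
N = 4 (N = (5 - 3)² = 2² = 4)
(c*N)*33 = -3*4*33 = -12*33 = -396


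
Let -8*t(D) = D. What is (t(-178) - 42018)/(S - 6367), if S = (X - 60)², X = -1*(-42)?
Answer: 167983/24172 ≈ 6.9495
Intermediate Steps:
t(D) = -D/8
X = 42
S = 324 (S = (42 - 60)² = (-18)² = 324)
(t(-178) - 42018)/(S - 6367) = (-⅛*(-178) - 42018)/(324 - 6367) = (89/4 - 42018)/(-6043) = -167983/4*(-1/6043) = 167983/24172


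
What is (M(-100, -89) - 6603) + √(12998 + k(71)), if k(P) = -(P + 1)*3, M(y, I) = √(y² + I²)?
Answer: -6603 + √12782 + √17921 ≈ -6356.1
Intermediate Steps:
M(y, I) = √(I² + y²)
k(P) = -3 - 3*P (k(P) = -(1 + P)*3 = -(3 + 3*P) = -3 - 3*P)
(M(-100, -89) - 6603) + √(12998 + k(71)) = (√((-89)² + (-100)²) - 6603) + √(12998 + (-3 - 3*71)) = (√(7921 + 10000) - 6603) + √(12998 + (-3 - 213)) = (√17921 - 6603) + √(12998 - 216) = (-6603 + √17921) + √12782 = -6603 + √12782 + √17921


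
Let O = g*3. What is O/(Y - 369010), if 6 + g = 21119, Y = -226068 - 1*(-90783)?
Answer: -63339/504295 ≈ -0.12560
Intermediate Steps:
Y = -135285 (Y = -226068 + 90783 = -135285)
g = 21113 (g = -6 + 21119 = 21113)
O = 63339 (O = 21113*3 = 63339)
O/(Y - 369010) = 63339/(-135285 - 369010) = 63339/(-504295) = 63339*(-1/504295) = -63339/504295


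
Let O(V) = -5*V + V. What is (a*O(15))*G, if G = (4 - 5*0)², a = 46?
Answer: -44160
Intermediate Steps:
O(V) = -4*V
G = 16 (G = (4 + 0)² = 4² = 16)
(a*O(15))*G = (46*(-4*15))*16 = (46*(-60))*16 = -2760*16 = -44160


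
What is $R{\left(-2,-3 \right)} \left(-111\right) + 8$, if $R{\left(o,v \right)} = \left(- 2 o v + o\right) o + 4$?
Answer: $-3544$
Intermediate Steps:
$R{\left(o,v \right)} = 4 + o \left(o - 2 o v\right)$ ($R{\left(o,v \right)} = \left(- 2 o v + o\right) o + 4 = \left(o - 2 o v\right) o + 4 = o \left(o - 2 o v\right) + 4 = 4 + o \left(o - 2 o v\right)$)
$R{\left(-2,-3 \right)} \left(-111\right) + 8 = \left(4 + \left(-2\right)^{2} - - 6 \left(-2\right)^{2}\right) \left(-111\right) + 8 = \left(4 + 4 - \left(-6\right) 4\right) \left(-111\right) + 8 = \left(4 + 4 + 24\right) \left(-111\right) + 8 = 32 \left(-111\right) + 8 = -3552 + 8 = -3544$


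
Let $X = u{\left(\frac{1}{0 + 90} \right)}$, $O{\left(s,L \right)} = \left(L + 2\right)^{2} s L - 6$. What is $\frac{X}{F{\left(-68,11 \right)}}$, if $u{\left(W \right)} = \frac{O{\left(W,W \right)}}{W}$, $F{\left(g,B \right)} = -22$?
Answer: $\frac{393627239}{16038000} \approx 24.543$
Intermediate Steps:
$O{\left(s,L \right)} = -6 + L s \left(2 + L\right)^{2}$ ($O{\left(s,L \right)} = \left(2 + L\right)^{2} s L - 6 = s \left(2 + L\right)^{2} L - 6 = L s \left(2 + L\right)^{2} - 6 = -6 + L s \left(2 + L\right)^{2}$)
$u{\left(W \right)} = \frac{-6 + W^{2} \left(2 + W\right)^{2}}{W}$ ($u{\left(W \right)} = \frac{-6 + W W \left(2 + W\right)^{2}}{W} = \frac{-6 + W^{2} \left(2 + W\right)^{2}}{W}$)
$X = - \frac{393627239}{729000}$ ($X = - \frac{6}{\frac{1}{0 + 90}} + \frac{\left(2 + \frac{1}{0 + 90}\right)^{2}}{0 + 90} = - \frac{6}{\frac{1}{90}} + \frac{\left(2 + \frac{1}{90}\right)^{2}}{90} = - 6 \frac{1}{\frac{1}{90}} + \frac{\left(2 + \frac{1}{90}\right)^{2}}{90} = \left(-6\right) 90 + \frac{\left(\frac{181}{90}\right)^{2}}{90} = -540 + \frac{1}{90} \cdot \frac{32761}{8100} = -540 + \frac{32761}{729000} = - \frac{393627239}{729000} \approx -539.96$)
$\frac{X}{F{\left(-68,11 \right)}} = - \frac{393627239}{729000 \left(-22\right)} = \left(- \frac{393627239}{729000}\right) \left(- \frac{1}{22}\right) = \frac{393627239}{16038000}$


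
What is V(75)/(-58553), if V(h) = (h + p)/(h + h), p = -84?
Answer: 3/2927650 ≈ 1.0247e-6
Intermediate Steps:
V(h) = (-84 + h)/(2*h) (V(h) = (h - 84)/(h + h) = (-84 + h)/((2*h)) = (-84 + h)*(1/(2*h)) = (-84 + h)/(2*h))
V(75)/(-58553) = ((½)*(-84 + 75)/75)/(-58553) = ((½)*(1/75)*(-9))*(-1/58553) = -3/50*(-1/58553) = 3/2927650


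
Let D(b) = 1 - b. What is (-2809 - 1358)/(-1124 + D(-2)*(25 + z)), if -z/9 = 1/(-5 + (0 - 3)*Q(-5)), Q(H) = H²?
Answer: 333360/83893 ≈ 3.9736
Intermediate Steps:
z = 9/80 (z = -9/(-5 + (0 - 3)*(-5)²) = -9/(-5 - 3*25) = -9/(-5 - 75) = -9/(-80) = -9*(-1/80) = 9/80 ≈ 0.11250)
(-2809 - 1358)/(-1124 + D(-2)*(25 + z)) = (-2809 - 1358)/(-1124 + (1 - 1*(-2))*(25 + 9/80)) = -4167/(-1124 + (1 + 2)*(2009/80)) = -4167/(-1124 + 3*(2009/80)) = -4167/(-1124 + 6027/80) = -4167/(-83893/80) = -4167*(-80/83893) = 333360/83893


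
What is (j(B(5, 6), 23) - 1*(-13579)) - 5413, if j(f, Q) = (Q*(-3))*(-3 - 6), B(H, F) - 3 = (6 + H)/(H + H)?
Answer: 8787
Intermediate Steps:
B(H, F) = 3 + (6 + H)/(2*H) (B(H, F) = 3 + (6 + H)/(H + H) = 3 + (6 + H)/((2*H)) = 3 + (6 + H)*(1/(2*H)) = 3 + (6 + H)/(2*H))
j(f, Q) = 27*Q (j(f, Q) = -3*Q*(-9) = 27*Q)
(j(B(5, 6), 23) - 1*(-13579)) - 5413 = (27*23 - 1*(-13579)) - 5413 = (621 + 13579) - 5413 = 14200 - 5413 = 8787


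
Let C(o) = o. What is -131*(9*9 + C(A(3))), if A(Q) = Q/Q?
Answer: -10742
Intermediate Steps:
A(Q) = 1
-131*(9*9 + C(A(3))) = -131*(9*9 + 1) = -131*(81 + 1) = -131*82 = -10742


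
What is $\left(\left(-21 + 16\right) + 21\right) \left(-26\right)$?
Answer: $-416$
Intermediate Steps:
$\left(\left(-21 + 16\right) + 21\right) \left(-26\right) = \left(-5 + 21\right) \left(-26\right) = 16 \left(-26\right) = -416$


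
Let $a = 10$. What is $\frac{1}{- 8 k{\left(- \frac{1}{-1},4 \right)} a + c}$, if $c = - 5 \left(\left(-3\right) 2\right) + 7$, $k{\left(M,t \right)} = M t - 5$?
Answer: $\frac{1}{117} \approx 0.008547$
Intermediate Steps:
$k{\left(M,t \right)} = -5 + M t$
$c = 37$ ($c = \left(-5\right) \left(-6\right) + 7 = 30 + 7 = 37$)
$\frac{1}{- 8 k{\left(- \frac{1}{-1},4 \right)} a + c} = \frac{1}{- 8 \left(-5 + - \frac{1}{-1} \cdot 4\right) 10 + 37} = \frac{1}{- 8 \left(-5 + \left(-1\right) \left(-1\right) 4\right) 10 + 37} = \frac{1}{- 8 \left(-5 + 1 \cdot 4\right) 10 + 37} = \frac{1}{- 8 \left(-5 + 4\right) 10 + 37} = \frac{1}{\left(-8\right) \left(-1\right) 10 + 37} = \frac{1}{8 \cdot 10 + 37} = \frac{1}{80 + 37} = \frac{1}{117}$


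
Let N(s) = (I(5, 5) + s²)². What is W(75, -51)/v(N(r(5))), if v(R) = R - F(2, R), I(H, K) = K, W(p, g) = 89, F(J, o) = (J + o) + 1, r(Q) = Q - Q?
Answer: -89/3 ≈ -29.667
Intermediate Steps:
r(Q) = 0
F(J, o) = 1 + J + o
N(s) = (5 + s²)²
v(R) = -3 (v(R) = R - (1 + 2 + R) = R - (3 + R) = R + (-3 - R) = -3)
W(75, -51)/v(N(r(5))) = 89/(-3) = 89*(-⅓) = -89/3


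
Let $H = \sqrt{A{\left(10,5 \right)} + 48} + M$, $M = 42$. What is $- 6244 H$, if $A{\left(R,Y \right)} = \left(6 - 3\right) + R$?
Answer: $-262248 - 6244 \sqrt{61} \approx -3.1102 \cdot 10^{5}$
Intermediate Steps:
$A{\left(R,Y \right)} = 3 + R$
$H = 42 + \sqrt{61}$ ($H = \sqrt{\left(3 + 10\right) + 48} + 42 = \sqrt{13 + 48} + 42 = \sqrt{61} + 42 = 42 + \sqrt{61} \approx 49.81$)
$- 6244 H = - 6244 \left(42 + \sqrt{61}\right) = -262248 - 6244 \sqrt{61}$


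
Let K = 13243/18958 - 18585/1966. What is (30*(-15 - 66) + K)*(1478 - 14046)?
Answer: 285594819555944/9317857 ≈ 3.0650e+7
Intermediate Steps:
K = -81574673/9317857 (K = 13243*(1/18958) - 18585*1/1966 = 13243/18958 - 18585/1966 = -81574673/9317857 ≈ -8.7547)
(30*(-15 - 66) + K)*(1478 - 14046) = (30*(-15 - 66) - 81574673/9317857)*(1478 - 14046) = (30*(-81) - 81574673/9317857)*(-12568) = (-2430 - 81574673/9317857)*(-12568) = -22723967183/9317857*(-12568) = 285594819555944/9317857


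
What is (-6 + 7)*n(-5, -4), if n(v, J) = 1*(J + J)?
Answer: -8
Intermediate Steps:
n(v, J) = 2*J (n(v, J) = 1*(2*J) = 2*J)
(-6 + 7)*n(-5, -4) = (-6 + 7)*(2*(-4)) = 1*(-8) = -8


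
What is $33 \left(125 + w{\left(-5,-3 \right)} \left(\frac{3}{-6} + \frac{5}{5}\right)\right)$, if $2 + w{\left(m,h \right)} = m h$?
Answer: $\frac{8679}{2} \approx 4339.5$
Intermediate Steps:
$w{\left(m,h \right)} = -2 + h m$ ($w{\left(m,h \right)} = -2 + m h = -2 + h m$)
$33 \left(125 + w{\left(-5,-3 \right)} \left(\frac{3}{-6} + \frac{5}{5}\right)\right) = 33 \left(125 + \left(-2 - -15\right) \left(\frac{3}{-6} + \frac{5}{5}\right)\right) = 33 \left(125 + \left(-2 + 15\right) \left(3 \left(- \frac{1}{6}\right) + 5 \cdot \frac{1}{5}\right)\right) = 33 \left(125 + 13 \left(- \frac{1}{2} + 1\right)\right) = 33 \left(125 + 13 \cdot \frac{1}{2}\right) = 33 \left(125 + \frac{13}{2}\right) = 33 \cdot \frac{263}{2} = \frac{8679}{2}$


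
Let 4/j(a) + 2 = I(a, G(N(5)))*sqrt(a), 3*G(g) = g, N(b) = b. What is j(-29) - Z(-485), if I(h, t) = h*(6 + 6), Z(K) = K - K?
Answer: 2*I/(-I + 174*sqrt(29)) ≈ -2.2779e-6 + 0.0021344*I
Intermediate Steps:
G(g) = g/3
Z(K) = 0
I(h, t) = 12*h (I(h, t) = h*12 = 12*h)
j(a) = 4/(-2 + 12*a**(3/2)) (j(a) = 4/(-2 + (12*a)*sqrt(a)) = 4/(-2 + 12*a**(3/2)))
j(-29) - Z(-485) = 2/(-1 + 6*(-29)**(3/2)) - 1*0 = 2/(-1 + 6*(-29*I*sqrt(29))) + 0 = 2/(-1 - 174*I*sqrt(29)) + 0 = 2/(-1 - 174*I*sqrt(29))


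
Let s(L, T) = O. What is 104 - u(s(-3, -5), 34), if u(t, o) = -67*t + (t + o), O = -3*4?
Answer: -722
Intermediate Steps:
O = -12
s(L, T) = -12
u(t, o) = o - 66*t (u(t, o) = -67*t + (o + t) = o - 66*t)
104 - u(s(-3, -5), 34) = 104 - (34 - 66*(-12)) = 104 - (34 + 792) = 104 - 1*826 = 104 - 826 = -722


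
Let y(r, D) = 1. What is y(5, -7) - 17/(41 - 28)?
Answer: -4/13 ≈ -0.30769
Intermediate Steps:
y(5, -7) - 17/(41 - 28) = 1 - 17/(41 - 28) = 1 - 17/13 = -4/13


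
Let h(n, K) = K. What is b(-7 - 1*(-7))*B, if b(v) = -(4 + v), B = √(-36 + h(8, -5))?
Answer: -4*I*√41 ≈ -25.612*I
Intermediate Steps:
B = I*√41 (B = √(-36 - 5) = √(-41) = I*√41 ≈ 6.4031*I)
b(v) = -4 - v
b(-7 - 1*(-7))*B = (-4 - (-7 - 1*(-7)))*(I*√41) = (-4 - (-7 + 7))*(I*√41) = (-4 - 1*0)*(I*√41) = (-4 + 0)*(I*√41) = -4*I*√41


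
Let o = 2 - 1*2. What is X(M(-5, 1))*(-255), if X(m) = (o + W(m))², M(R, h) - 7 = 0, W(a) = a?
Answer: -12495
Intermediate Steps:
M(R, h) = 7 (M(R, h) = 7 + 0 = 7)
o = 0 (o = 2 - 2 = 0)
X(m) = m² (X(m) = (0 + m)² = m²)
X(M(-5, 1))*(-255) = 7²*(-255) = 49*(-255) = -12495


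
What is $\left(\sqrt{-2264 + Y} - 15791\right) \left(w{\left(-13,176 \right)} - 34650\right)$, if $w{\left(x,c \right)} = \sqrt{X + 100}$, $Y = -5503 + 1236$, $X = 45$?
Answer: $\left(15791 - i \sqrt{6531}\right) \left(34650 - \sqrt{145}\right) \approx 5.4697 \cdot 10^{8} - 2.7993 \cdot 10^{6} i$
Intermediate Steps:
$Y = -4267$
$w{\left(x,c \right)} = \sqrt{145}$ ($w{\left(x,c \right)} = \sqrt{45 + 100} = \sqrt{145}$)
$\left(\sqrt{-2264 + Y} - 15791\right) \left(w{\left(-13,176 \right)} - 34650\right) = \left(\sqrt{-2264 - 4267} - 15791\right) \left(\sqrt{145} - 34650\right) = \left(\sqrt{-6531} - 15791\right) \left(-34650 + \sqrt{145}\right) = \left(i \sqrt{6531} - 15791\right) \left(-34650 + \sqrt{145}\right) = \left(-15791 + i \sqrt{6531}\right) \left(-34650 + \sqrt{145}\right) = \left(-34650 + \sqrt{145}\right) \left(-15791 + i \sqrt{6531}\right)$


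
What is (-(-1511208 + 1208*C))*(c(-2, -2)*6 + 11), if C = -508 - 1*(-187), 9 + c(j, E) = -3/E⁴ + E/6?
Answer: -87590268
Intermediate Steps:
c(j, E) = -9 - 3/E⁴ + E/6 (c(j, E) = -9 + (-3/E⁴ + E/6) = -9 - 3/E⁴ + E/6)
C = -321 (C = -508 + 187 = -321)
(-(-1511208 + 1208*C))*(c(-2, -2)*6 + 11) = (-1208/(1/(-1251 - 321)))*((-9 - 3/(-2)⁴ + (⅙)*(-2))*6 + 11) = (-1208/(1/(-1572)))*((-9 - 3*1/16 - ⅓)*6 + 11) = (-1208/(-1/1572))*((-9 - 3/16 - ⅓)*6 + 11) = (-1208*(-1572))*(-457/48*6 + 11) = 1898976*(-457/8 + 11) = 1898976*(-369/8) = -87590268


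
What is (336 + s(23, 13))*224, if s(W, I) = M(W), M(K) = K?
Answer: 80416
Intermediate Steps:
s(W, I) = W
(336 + s(23, 13))*224 = (336 + 23)*224 = 359*224 = 80416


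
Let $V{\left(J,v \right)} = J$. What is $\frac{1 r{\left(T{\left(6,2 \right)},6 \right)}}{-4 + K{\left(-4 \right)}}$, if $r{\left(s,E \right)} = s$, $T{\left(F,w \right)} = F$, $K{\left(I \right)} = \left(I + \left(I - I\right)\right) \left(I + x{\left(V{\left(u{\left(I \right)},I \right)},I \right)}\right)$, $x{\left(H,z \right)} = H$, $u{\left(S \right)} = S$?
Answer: $\frac{3}{14} \approx 0.21429$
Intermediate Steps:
$K{\left(I \right)} = 2 I^{2}$ ($K{\left(I \right)} = \left(I + \left(I - I\right)\right) \left(I + I\right) = \left(I + 0\right) 2 I = I 2 I = 2 I^{2}$)
$\frac{1 r{\left(T{\left(6,2 \right)},6 \right)}}{-4 + K{\left(-4 \right)}} = \frac{1 \cdot 6}{-4 + 2 \left(-4\right)^{2}} = \frac{6}{-4 + 2 \cdot 16} = \frac{6}{-4 + 32} = \frac{6}{28} = 6 \cdot \frac{1}{28} = \frac{3}{14}$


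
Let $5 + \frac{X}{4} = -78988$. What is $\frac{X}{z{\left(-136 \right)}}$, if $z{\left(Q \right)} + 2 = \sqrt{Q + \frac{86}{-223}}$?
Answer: $\frac{70461756}{15653} + \frac{157986 i \sqrt{6782322}}{15653} \approx 4501.5 + 26285.0 i$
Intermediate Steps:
$X = -315972$ ($X = -20 + 4 \left(-78988\right) = -20 - 315952 = -315972$)
$z{\left(Q \right)} = -2 + \sqrt{- \frac{86}{223} + Q}$ ($z{\left(Q \right)} = -2 + \sqrt{Q + \frac{86}{-223}} = -2 + \sqrt{Q + 86 \left(- \frac{1}{223}\right)} = -2 + \sqrt{Q - \frac{86}{223}} = -2 + \sqrt{- \frac{86}{223} + Q}$)
$\frac{X}{z{\left(-136 \right)}} = - \frac{315972}{-2 + \frac{\sqrt{-19178 + 49729 \left(-136\right)}}{223}} = - \frac{315972}{-2 + \frac{\sqrt{-19178 - 6763144}}{223}} = - \frac{315972}{-2 + \frac{\sqrt{-6782322}}{223}} = - \frac{315972}{-2 + \frac{i \sqrt{6782322}}{223}}$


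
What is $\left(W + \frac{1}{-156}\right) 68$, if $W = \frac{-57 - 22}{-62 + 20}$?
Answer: $\frac{34799}{273} \approx 127.47$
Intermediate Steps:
$W = \frac{79}{42}$ ($W = - \frac{79}{-42} = \left(-79\right) \left(- \frac{1}{42}\right) = \frac{79}{42} \approx 1.881$)
$\left(W + \frac{1}{-156}\right) 68 = \left(\frac{79}{42} + \frac{1}{-156}\right) 68 = \left(\frac{79}{42} - \frac{1}{156}\right) 68 = \frac{2047}{1092} \cdot 68 = \frac{34799}{273}$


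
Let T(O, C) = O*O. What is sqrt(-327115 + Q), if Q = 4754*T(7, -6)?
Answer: I*sqrt(94169) ≈ 306.87*I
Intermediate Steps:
T(O, C) = O**2
Q = 232946 (Q = 4754*7**2 = 4754*49 = 232946)
sqrt(-327115 + Q) = sqrt(-327115 + 232946) = sqrt(-94169) = I*sqrt(94169)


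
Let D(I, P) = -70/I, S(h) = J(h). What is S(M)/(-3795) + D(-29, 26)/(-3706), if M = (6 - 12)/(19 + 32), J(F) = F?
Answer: -126503/203931915 ≈ -0.00062032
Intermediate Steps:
M = -2/17 (M = -6/51 = -6*1/51 = -2/17 ≈ -0.11765)
S(h) = h
S(M)/(-3795) + D(-29, 26)/(-3706) = -2/17/(-3795) - 70/(-29)/(-3706) = -2/17*(-1/3795) - 70*(-1/29)*(-1/3706) = 2/64515 + (70/29)*(-1/3706) = 2/64515 - 35/53737 = -126503/203931915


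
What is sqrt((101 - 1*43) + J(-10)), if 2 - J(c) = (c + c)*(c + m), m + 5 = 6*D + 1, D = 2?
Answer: 2*sqrt(5) ≈ 4.4721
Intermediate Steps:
m = 8 (m = -5 + (6*2 + 1) = -5 + (12 + 1) = -5 + 13 = 8)
J(c) = 2 - 2*c*(8 + c) (J(c) = 2 - (c + c)*(c + 8) = 2 - 2*c*(8 + c))
sqrt((101 - 1*43) + J(-10)) = sqrt((101 - 1*43) + (2 - 16*(-10) - 2*(-10)**2)) = sqrt((101 - 43) + (2 + 160 - 2*100)) = sqrt(58 + (2 + 160 - 200)) = sqrt(58 - 38) = sqrt(20) = 2*sqrt(5)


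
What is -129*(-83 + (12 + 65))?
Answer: 774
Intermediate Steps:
-129*(-83 + (12 + 65)) = -129*(-83 + 77) = -129*(-6) = 774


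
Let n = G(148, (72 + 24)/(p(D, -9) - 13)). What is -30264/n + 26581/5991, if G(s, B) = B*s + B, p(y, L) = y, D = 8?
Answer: 53615531/3570636 ≈ 15.016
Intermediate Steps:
G(s, B) = B + B*s
n = -14304/5 (n = ((72 + 24)/(8 - 13))*(1 + 148) = (96/(-5))*149 = (96*(-1/5))*149 = -96/5*149 = -14304/5 ≈ -2860.8)
-30264/n + 26581/5991 = -30264/(-14304/5) + 26581/5991 = -30264*(-5/14304) + 26581*(1/5991) = 6305/596 + 26581/5991 = 53615531/3570636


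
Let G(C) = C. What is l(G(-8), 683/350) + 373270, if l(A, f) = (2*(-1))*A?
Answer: 373286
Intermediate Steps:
l(A, f) = -2*A
l(G(-8), 683/350) + 373270 = -2*(-8) + 373270 = 16 + 373270 = 373286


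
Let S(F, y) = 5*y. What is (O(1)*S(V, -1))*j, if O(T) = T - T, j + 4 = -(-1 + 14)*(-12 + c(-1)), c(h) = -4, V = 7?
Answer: 0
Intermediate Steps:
j = 204 (j = -4 - (-1 + 14)*(-12 - 4) = -4 - 13*(-16) = -4 - 1*(-208) = -4 + 208 = 204)
O(T) = 0
(O(1)*S(V, -1))*j = (0*(5*(-1)))*204 = (0*(-5))*204 = 0*204 = 0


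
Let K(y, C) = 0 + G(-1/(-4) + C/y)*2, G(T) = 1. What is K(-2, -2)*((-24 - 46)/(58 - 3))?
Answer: -28/11 ≈ -2.5455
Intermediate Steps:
K(y, C) = 2 (K(y, C) = 0 + 1*2 = 0 + 2 = 2)
K(-2, -2)*((-24 - 46)/(58 - 3)) = 2*((-24 - 46)/(58 - 3)) = 2*(-70/55) = 2*(-70*1/55) = 2*(-14/11) = -28/11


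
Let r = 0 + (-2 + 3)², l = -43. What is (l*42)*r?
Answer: -1806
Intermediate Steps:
r = 1 (r = 0 + 1² = 0 + 1 = 1)
(l*42)*r = -43*42*1 = -1806*1 = -1806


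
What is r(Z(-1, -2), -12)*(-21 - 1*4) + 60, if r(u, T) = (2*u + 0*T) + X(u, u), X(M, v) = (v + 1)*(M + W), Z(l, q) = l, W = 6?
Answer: 110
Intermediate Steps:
X(M, v) = (1 + v)*(6 + M) (X(M, v) = (v + 1)*(M + 6) = (1 + v)*(6 + M))
r(u, T) = 6 + u² + 9*u (r(u, T) = (2*u + 0*T) + (6 + u + 6*u + u*u) = (2*u + 0) + (6 + u + 6*u + u²) = 2*u + (6 + u² + 7*u) = 6 + u² + 9*u)
r(Z(-1, -2), -12)*(-21 - 1*4) + 60 = (6 + (-1)² + 9*(-1))*(-21 - 1*4) + 60 = (6 + 1 - 9)*(-21 - 4) + 60 = -2*(-25) + 60 = 50 + 60 = 110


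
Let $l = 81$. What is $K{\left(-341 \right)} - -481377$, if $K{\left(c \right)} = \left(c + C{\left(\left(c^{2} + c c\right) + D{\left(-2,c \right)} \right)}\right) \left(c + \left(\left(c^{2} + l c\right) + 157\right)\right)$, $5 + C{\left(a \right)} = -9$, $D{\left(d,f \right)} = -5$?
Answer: $-30927603$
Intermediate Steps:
$C{\left(a \right)} = -14$ ($C{\left(a \right)} = -5 - 9 = -14$)
$K{\left(c \right)} = \left(-14 + c\right) \left(157 + c^{2} + 82 c\right)$ ($K{\left(c \right)} = \left(c - 14\right) \left(c + \left(\left(c^{2} + 81 c\right) + 157\right)\right) = \left(-14 + c\right) \left(c + \left(157 + c^{2} + 81 c\right)\right) = \left(-14 + c\right) \left(157 + c^{2} + 82 c\right)$)
$K{\left(-341 \right)} - -481377 = \left(-2198 + \left(-341\right)^{3} - -337931 + 68 \left(-341\right)^{2}\right) - -481377 = \left(-2198 - 39651821 + 337931 + 68 \cdot 116281\right) + 481377 = \left(-2198 - 39651821 + 337931 + 7907108\right) + 481377 = -31408980 + 481377 = -30927603$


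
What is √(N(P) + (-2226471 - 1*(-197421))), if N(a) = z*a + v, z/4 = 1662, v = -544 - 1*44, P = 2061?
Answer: √11671890 ≈ 3416.4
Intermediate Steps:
v = -588 (v = -544 - 44 = -588)
z = 6648 (z = 4*1662 = 6648)
N(a) = -588 + 6648*a (N(a) = 6648*a - 588 = -588 + 6648*a)
√(N(P) + (-2226471 - 1*(-197421))) = √((-588 + 6648*2061) + (-2226471 - 1*(-197421))) = √((-588 + 13701528) + (-2226471 + 197421)) = √(13700940 - 2029050) = √11671890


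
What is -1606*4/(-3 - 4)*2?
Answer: 12848/7 ≈ 1835.4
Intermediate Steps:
-1606*4/(-3 - 4)*2 = -1606*4/(-7)*2 = -1606*(-1/7*4)*2 = -(-6424)*2/7 = -1606*(-8/7) = 12848/7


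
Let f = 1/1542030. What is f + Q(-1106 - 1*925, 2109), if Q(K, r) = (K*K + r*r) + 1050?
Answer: 13221198680761/1542030 ≈ 8.5739e+6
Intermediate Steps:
f = 1/1542030 ≈ 6.4850e-7
Q(K, r) = 1050 + K² + r² (Q(K, r) = (K² + r²) + 1050 = 1050 + K² + r²)
f + Q(-1106 - 1*925, 2109) = 1/1542030 + (1050 + (-1106 - 1*925)² + 2109²) = 1/1542030 + (1050 + (-1106 - 925)² + 4447881) = 1/1542030 + (1050 + (-2031)² + 4447881) = 1/1542030 + (1050 + 4124961 + 4447881) = 1/1542030 + 8573892 = 13221198680761/1542030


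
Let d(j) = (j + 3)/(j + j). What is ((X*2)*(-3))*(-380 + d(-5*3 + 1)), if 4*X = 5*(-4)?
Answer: -159435/14 ≈ -11388.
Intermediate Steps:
d(j) = (3 + j)/(2*j) (d(j) = (3 + j)/((2*j)) = (3 + j)*(1/(2*j)) = (3 + j)/(2*j))
X = -5 (X = (5*(-4))/4 = (¼)*(-20) = -5)
((X*2)*(-3))*(-380 + d(-5*3 + 1)) = (-5*2*(-3))*(-380 + (3 + (-5*3 + 1))/(2*(-5*3 + 1))) = (-10*(-3))*(-380 + (3 + (-15 + 1))/(2*(-15 + 1))) = 30*(-380 + (½)*(3 - 14)/(-14)) = 30*(-380 + (½)*(-1/14)*(-11)) = 30*(-380 + 11/28) = 30*(-10629/28) = -159435/14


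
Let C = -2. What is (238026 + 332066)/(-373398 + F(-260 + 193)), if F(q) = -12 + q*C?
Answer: -142523/93319 ≈ -1.5273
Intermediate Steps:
F(q) = -12 - 2*q (F(q) = -12 + q*(-2) = -12 - 2*q)
(238026 + 332066)/(-373398 + F(-260 + 193)) = (238026 + 332066)/(-373398 + (-12 - 2*(-260 + 193))) = 570092/(-373398 + (-12 - 2*(-67))) = 570092/(-373398 + (-12 + 134)) = 570092/(-373398 + 122) = 570092/(-373276) = 570092*(-1/373276) = -142523/93319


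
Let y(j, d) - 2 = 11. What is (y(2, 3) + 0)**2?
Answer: 169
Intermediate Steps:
y(j, d) = 13 (y(j, d) = 2 + 11 = 13)
(y(2, 3) + 0)**2 = (13 + 0)**2 = 13**2 = 169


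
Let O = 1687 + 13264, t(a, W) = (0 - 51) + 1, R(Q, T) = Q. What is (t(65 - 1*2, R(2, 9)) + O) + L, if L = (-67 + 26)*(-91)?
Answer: 18632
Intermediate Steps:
t(a, W) = -50 (t(a, W) = -51 + 1 = -50)
L = 3731 (L = -41*(-91) = 3731)
O = 14951
(t(65 - 1*2, R(2, 9)) + O) + L = (-50 + 14951) + 3731 = 14901 + 3731 = 18632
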